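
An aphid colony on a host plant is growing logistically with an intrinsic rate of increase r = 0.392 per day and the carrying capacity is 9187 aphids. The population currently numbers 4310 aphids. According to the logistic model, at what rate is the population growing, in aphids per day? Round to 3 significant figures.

dN/dt = rN(1 − N/K) = 0.392 × 4310 × (1 − 4310/9187).
1 − 4310/9187 = 0.53086; dN/dt = 0.392 × 4310 × 0.53086 = 896.9.

897 aphids per day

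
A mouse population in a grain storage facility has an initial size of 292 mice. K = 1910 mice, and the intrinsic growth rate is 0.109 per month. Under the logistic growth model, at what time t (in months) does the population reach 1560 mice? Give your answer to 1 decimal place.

A = (K − N₀)/N₀ = (1910 − 292)/292 = 5.5411.
Solve 1910/(1 + 5.5411·e^(−0.109t)) = 1560: 1 + 5.5411·e^(−0.109t) = 1.2244, so e^(−0.109t) = 0.04049.
−0.109·t = ln(0.04049) = -3.2067, so t = 3.2067/0.109 = 29.419.

29.4 months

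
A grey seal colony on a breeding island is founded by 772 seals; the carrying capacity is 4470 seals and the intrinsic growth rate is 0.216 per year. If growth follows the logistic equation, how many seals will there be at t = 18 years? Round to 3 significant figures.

4070 seals

A = (K − N₀)/N₀ = (4470 − 772)/772 = 4.7902.
N(t) = K/(1 + A·e^(−rt)) = 4470/(1 + 4.7902×e^(−0.216×18)).
e^(−3.888) = 0.020486; denominator = 1 + 4.7902×0.020486 = 1.0981.
N = 4470/1.0981 = 4070.55.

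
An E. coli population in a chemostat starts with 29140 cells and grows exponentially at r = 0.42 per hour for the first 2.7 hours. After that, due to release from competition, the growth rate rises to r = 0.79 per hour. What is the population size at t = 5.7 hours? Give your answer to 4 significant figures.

Phase 1: N(2.7) = 29140·e^(0.42×2.7) = 29140·e^1.134 = 90569.
Phase 2 runs for 5.7 − 2.7 = 3 hours at r = 0.79.
N(5.7) = 90569·e^(0.79×3) = 90569·e^2.37 = 968852.

968900 cells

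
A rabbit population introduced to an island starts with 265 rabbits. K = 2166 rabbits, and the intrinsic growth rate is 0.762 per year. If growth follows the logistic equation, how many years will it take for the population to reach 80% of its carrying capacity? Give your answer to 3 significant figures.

4.41 years

A = (K − N₀)/N₀ = (2166 − 265)/265 = 7.1736.
Solve 2166/(1 + 7.1736·e^(−0.762t)) = 1732.8: 1 + 7.1736·e^(−0.762t) = 1.25, so e^(−0.762t) = 0.0348501.
−0.762·t = ln(0.0348501) = -3.3567, so t = 3.3567/0.762 = 4.4051.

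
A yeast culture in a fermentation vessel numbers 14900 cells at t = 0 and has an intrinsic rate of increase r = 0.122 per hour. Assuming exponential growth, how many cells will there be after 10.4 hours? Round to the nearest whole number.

N(t) = N₀·e^(rt) = 14900 × e^(0.122×10.4) = 14900 × e^1.269.
e^1.269 ≈ 3.5566, so N ≈ 14900 × 3.5566 = 52993.1.

52993 cells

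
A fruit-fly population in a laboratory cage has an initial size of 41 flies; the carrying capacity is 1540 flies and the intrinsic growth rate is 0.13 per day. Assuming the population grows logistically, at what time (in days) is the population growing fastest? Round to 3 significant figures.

27.7 days

Logistic growth is fastest at N = K/2 = 770.
A = (K − N₀)/N₀ = 36.561. Set K/(1 + A·e^(−rt)) = K/2 → A·e^(−rt) = 1.
e^(−0.13t) = 1/36.561 = 0.0273516, so t = ln(36.561)/0.13 = 3.599/0.13 = 27.684.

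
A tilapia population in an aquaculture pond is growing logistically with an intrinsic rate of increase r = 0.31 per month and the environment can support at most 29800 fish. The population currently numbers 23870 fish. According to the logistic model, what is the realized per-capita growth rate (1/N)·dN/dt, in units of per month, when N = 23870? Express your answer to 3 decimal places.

(1/N)·dN/dt = r(1 − N/K) = 0.31 × (1 − 23870/29800).
= 0.31 × 0.19899 = 0.061688.

0.062 per month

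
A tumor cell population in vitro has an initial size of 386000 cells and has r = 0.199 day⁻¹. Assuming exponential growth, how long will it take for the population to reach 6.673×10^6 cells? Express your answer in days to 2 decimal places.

Set N₀·e^(rt) = 6.673×10^6: e^(0.199·t) = 6.673×10^6/386000 = 17.288.
0.199·t = ln(17.288) = 2.85, so t = 2.85/0.199 = 14.322.

14.32 days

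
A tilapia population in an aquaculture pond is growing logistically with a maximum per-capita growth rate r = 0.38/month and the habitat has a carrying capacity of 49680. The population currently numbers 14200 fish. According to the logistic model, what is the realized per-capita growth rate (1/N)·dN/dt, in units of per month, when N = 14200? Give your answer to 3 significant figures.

(1/N)·dN/dt = r(1 − N/K) = 0.38 × (1 − 14200/49680).
= 0.38 × 0.71417 = 0.27138.

0.271 per month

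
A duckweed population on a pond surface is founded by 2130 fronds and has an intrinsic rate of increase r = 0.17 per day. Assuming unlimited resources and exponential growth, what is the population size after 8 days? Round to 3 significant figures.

8300 fronds

N(t) = N₀·e^(rt) = 2130 × e^(0.17×8) = 2130 × e^1.36.
e^1.36 ≈ 3.8962, so N ≈ 2130 × 3.8962 = 8298.89.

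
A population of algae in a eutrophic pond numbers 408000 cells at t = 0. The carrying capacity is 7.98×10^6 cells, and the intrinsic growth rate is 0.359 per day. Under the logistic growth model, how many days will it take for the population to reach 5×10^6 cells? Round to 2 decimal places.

A = (K − N₀)/N₀ = (7.98×10^6 − 408000)/408000 = 18.559.
Solve 7.98×10^6/(1 + 18.559·e^(−0.359t)) = 5×10^6: 1 + 18.559·e^(−0.359t) = 1.596, so e^(−0.359t) = 0.0321141.
−0.359·t = ln(0.0321141) = -3.4385, so t = 3.4385/0.359 = 9.5779.

9.58 days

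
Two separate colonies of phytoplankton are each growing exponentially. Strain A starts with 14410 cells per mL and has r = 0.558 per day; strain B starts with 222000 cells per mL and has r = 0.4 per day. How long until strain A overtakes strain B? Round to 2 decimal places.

17.31 days

Set 14410·e^(0.558t) = 222000·e^(0.4t).
e^((0.558 − 0.4)t) = 222000/14410 → e^(0.158·t) = 15.406.
0.158·t = ln(15.406) = 2.7348, so t = 2.7348/0.158 = 17.309.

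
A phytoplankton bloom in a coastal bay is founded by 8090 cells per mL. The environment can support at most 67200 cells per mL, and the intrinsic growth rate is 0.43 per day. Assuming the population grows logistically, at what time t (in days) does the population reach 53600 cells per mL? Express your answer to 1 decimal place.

A = (K − N₀)/N₀ = (67200 − 8090)/8090 = 7.3066.
Solve 67200/(1 + 7.3066·e^(−0.43t)) = 53600: 1 + 7.3066·e^(−0.43t) = 1.2537, so e^(−0.43t) = 0.0347266.
−0.43·t = ln(0.0347266) = -3.3603, so t = 3.3603/0.43 = 7.8145.

7.8 days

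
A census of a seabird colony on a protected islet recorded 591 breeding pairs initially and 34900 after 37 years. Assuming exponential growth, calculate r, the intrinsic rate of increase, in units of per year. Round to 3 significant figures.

From N(t) = N₀·e^(rt): e^(r·37) = 34900/591 = 59.052.
r·37 = ln(59.052) = 4.0784, so r = 4.0784/37 = 0.11023.

0.110 per year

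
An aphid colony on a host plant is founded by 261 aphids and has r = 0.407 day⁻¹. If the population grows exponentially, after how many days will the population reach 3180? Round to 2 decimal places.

6.14 days

Set N₀·e^(rt) = 3180: e^(0.407·t) = 3180/261 = 12.184.
0.407·t = ln(12.184) = 2.5001, so t = 2.5001/0.407 = 6.1428.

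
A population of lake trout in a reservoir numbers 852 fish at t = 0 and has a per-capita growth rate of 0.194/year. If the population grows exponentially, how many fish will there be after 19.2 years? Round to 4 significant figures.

35330 fish

N(t) = N₀·e^(rt) = 852 × e^(0.194×19.2) = 852 × e^3.725.
e^3.725 ≈ 41.463, so N ≈ 852 × 41.463 = 35326.4.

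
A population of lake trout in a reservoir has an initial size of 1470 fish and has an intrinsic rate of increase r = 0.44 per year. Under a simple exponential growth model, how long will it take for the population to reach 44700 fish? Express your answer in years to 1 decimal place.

Set N₀·e^(rt) = 44700: e^(0.44·t) = 44700/1470 = 30.408.
0.44·t = ln(30.408) = 3.4147, so t = 3.4147/0.44 = 7.7607.

7.8 years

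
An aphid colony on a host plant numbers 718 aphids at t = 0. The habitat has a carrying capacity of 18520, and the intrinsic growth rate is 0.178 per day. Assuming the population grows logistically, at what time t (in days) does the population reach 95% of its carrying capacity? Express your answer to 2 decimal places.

34.58 days

A = (K − N₀)/N₀ = (18520 − 718)/718 = 24.794.
Solve 18520/(1 + 24.794·e^(−0.178t)) = 17594: 1 + 24.794·e^(−0.178t) = 1.0526, so e^(−0.178t) = 0.00212277.
−0.178·t = ln(0.00212277) = -6.155, so t = 6.155/0.178 = 34.579.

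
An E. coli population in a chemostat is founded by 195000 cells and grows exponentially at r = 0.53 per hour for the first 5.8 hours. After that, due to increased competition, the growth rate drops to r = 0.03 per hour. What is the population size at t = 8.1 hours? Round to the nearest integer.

4518790 cells

Phase 1: N(5.8) = 195000·e^(0.53×5.8) = 195000·e^3.074 = 4.217507×10^6.
Phase 2 runs for 8.1 − 5.8 = 2.3 hours at r = 0.03.
N(8.1) = 4.217507×10^6·e^(0.03×2.3) = 4.217507×10^6·e^0.069 = 4.51879×10^6.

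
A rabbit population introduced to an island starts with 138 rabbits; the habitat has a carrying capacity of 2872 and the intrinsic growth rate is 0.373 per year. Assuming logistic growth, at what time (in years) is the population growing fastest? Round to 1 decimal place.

Logistic growth is fastest at N = K/2 = 1436.
A = (K − N₀)/N₀ = 19.812. Set K/(1 + A·e^(−rt)) = K/2 → A·e^(−rt) = 1.
e^(−0.373t) = 1/19.812 = 0.0504755, so t = ln(19.812)/0.373 = 2.9863/0.373 = 8.0061.

8.0 years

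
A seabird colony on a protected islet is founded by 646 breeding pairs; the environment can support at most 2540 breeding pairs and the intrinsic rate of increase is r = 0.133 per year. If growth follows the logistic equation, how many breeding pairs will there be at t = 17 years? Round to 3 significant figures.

A = (K − N₀)/N₀ = (2540 − 646)/646 = 2.9319.
N(t) = K/(1 + A·e^(−rt)) = 2540/(1 + 2.9319×e^(−0.133×17)).
e^(−2.261) = 0.10425; denominator = 1 + 2.9319×0.10425 = 1.3056.
N = 2540/1.3056 = 1945.41.

1950 breeding pairs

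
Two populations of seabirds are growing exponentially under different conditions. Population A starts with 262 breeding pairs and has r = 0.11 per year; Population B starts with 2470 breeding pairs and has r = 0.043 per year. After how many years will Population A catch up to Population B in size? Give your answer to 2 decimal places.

33.49 years

Set 262·e^(0.11t) = 2470·e^(0.043t).
e^((0.11 − 0.043)t) = 2470/262 → e^(0.067·t) = 9.4275.
0.067·t = ln(9.4275) = 2.2436, so t = 2.2436/0.067 = 33.487.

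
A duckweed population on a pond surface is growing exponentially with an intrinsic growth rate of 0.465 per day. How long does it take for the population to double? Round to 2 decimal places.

1.49 days

Doubling time t_d = ln(2)/r = 0.6931/0.465 = 1.4906.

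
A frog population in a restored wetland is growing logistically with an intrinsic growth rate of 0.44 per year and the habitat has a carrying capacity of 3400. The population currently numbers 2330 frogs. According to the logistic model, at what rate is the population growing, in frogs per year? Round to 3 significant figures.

323 frogs per year

dN/dt = rN(1 − N/K) = 0.44 × 2330 × (1 − 2330/3400).
1 − 2330/3400 = 0.31471; dN/dt = 0.44 × 2330 × 0.31471 = 322.64.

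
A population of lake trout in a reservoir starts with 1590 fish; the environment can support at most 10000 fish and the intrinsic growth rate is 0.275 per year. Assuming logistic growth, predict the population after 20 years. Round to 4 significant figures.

A = (K − N₀)/N₀ = (10000 − 1590)/1590 = 5.2893.
N(t) = K/(1 + A·e^(−rt)) = 10000/(1 + 5.2893×e^(−0.275×20)).
e^(−5.5) = 0.0040868; denominator = 1 + 5.2893×0.0040868 = 1.0216.
N = 10000/1.0216 = 9788.41.

9788 fish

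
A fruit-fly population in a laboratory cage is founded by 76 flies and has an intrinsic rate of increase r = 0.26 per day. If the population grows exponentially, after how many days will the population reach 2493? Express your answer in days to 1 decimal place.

Set N₀·e^(rt) = 2493: e^(0.26·t) = 2493/76 = 32.803.
0.26·t = ln(32.803) = 3.4905, so t = 3.4905/0.26 = 13.425.

13.4 days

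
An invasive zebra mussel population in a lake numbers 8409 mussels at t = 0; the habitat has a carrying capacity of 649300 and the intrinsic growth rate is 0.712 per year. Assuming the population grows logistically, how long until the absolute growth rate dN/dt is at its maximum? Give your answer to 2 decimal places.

6.09 years

Logistic growth is fastest at N = K/2 = 324650.
A = (K − N₀)/N₀ = 76.215. Set K/(1 + A·e^(−rt)) = K/2 → A·e^(−rt) = 1.
e^(−0.712t) = 1/76.215 = 0.0131208, so t = ln(76.215)/0.712 = 4.3336/0.712 = 6.0865.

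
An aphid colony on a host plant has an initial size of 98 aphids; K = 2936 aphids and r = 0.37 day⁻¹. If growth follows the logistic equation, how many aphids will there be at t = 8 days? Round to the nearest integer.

A = (K − N₀)/N₀ = (2936 − 98)/98 = 28.959.
N(t) = K/(1 + A·e^(−rt)) = 2936/(1 + 28.959×e^(−0.37×8)).
e^(−2.96) = 0.051819; denominator = 1 + 28.959×0.051819 = 2.5006.
N = 2936/2.5006 = 1174.1.

1174 aphids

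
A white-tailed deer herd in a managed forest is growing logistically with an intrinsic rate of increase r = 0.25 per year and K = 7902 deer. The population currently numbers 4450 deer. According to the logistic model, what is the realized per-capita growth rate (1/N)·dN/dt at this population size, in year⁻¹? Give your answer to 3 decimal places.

0.109 per year

(1/N)·dN/dt = r(1 − N/K) = 0.25 × (1 − 4450/7902).
= 0.25 × 0.43685 = 0.10921.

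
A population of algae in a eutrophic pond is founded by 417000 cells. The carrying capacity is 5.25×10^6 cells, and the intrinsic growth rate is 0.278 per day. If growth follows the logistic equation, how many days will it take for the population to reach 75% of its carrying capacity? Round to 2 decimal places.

12.77 days

A = (K − N₀)/N₀ = (5.25×10^6 − 417000)/417000 = 11.59.
Solve 5.25×10^6/(1 + 11.59·e^(−0.278t)) = 3.9375×10^6: 1 + 11.59·e^(−0.278t) = 1.3333, so e^(−0.278t) = 0.0287606.
−0.278·t = ln(0.0287606) = -3.5487, so t = 3.5487/0.278 = 12.765.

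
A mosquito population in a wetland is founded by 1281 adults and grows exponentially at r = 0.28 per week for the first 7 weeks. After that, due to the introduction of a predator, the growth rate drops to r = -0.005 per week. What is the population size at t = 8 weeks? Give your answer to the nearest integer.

Phase 1: N(7) = 1281·e^(0.28×7) = 1281·e^1.96 = 9094.24.
Phase 2 runs for 8 − 7 = 1 weeks at r = -0.005.
N(8) = 9094.24·e^(-0.005×1) = 9094.24·e^-0.005 = 9048.88.

9049 adults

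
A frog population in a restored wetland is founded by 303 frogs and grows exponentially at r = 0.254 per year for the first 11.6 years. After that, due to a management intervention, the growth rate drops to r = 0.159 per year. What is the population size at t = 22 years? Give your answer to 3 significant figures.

Phase 1: N(11.6) = 303·e^(0.254×11.6) = 303·e^2.946 = 5768.3.
Phase 2 runs for 22 − 11.6 = 10.4 years at r = 0.159.
N(22) = 5768.3·e^(0.159×10.4) = 5768.3·e^1.654 = 30143.7.

30100 frogs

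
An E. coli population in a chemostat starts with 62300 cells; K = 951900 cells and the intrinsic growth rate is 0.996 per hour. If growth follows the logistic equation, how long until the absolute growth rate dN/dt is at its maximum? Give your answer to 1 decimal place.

2.7 hours

Logistic growth is fastest at N = K/2 = 475950.
A = (K − N₀)/N₀ = 14.279. Set K/(1 + A·e^(−rt)) = K/2 → A·e^(−rt) = 1.
e^(−0.996t) = 1/14.279 = 0.0700315, so t = ln(14.279)/0.996 = 2.6588/0.996 = 2.6695.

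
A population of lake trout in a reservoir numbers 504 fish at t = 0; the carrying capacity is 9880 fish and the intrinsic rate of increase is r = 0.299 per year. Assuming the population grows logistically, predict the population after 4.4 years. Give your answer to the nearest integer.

1649 fish

A = (K − N₀)/N₀ = (9880 − 504)/504 = 18.603.
N(t) = K/(1 + A·e^(−rt)) = 9880/(1 + 18.603×e^(−0.299×4.4)).
e^(−1.316) = 0.26831; denominator = 1 + 18.603×0.26831 = 5.9915.
N = 9880/5.9915 = 1649.01.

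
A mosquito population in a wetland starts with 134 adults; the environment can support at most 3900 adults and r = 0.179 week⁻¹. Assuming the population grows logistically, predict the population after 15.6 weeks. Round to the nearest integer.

1433 adults

A = (K − N₀)/N₀ = (3900 − 134)/134 = 28.104.
N(t) = K/(1 + A·e^(−rt)) = 3900/(1 + 28.104×e^(−0.179×15.6)).
e^(−2.792) = 0.061274; denominator = 1 + 28.104×0.061274 = 2.7221.
N = 3900/2.7221 = 1432.73.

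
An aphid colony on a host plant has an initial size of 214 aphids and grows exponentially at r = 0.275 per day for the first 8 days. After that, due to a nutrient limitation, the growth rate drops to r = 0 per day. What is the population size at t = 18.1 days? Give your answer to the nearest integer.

1931 aphids

Phase 1: N(8) = 214·e^(0.275×8) = 214·e^2.2 = 1931.35.
Phase 2 runs for 18.1 − 8 = 10.1 days at r = 0.
N(18.1) = 1931.35·e^(0×10.1) = 1931.35·e^0 = 1931.35.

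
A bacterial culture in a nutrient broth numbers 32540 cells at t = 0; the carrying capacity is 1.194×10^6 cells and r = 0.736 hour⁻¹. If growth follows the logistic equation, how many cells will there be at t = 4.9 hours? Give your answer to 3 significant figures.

A = (K − N₀)/N₀ = (1.194×10^6 − 32540)/32540 = 35.693.
N(t) = K/(1 + A·e^(−rt)) = 1.194×10^6/(1 + 35.693×e^(−0.736×4.9)).
e^(−3.606) = 0.027149; denominator = 1 + 35.693×0.027149 = 1.9691.
N = 1.194×10^6/1.9691 = 606383.

606000 cells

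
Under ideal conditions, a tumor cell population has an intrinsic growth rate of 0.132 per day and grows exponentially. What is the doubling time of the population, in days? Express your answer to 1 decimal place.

5.3 days

Doubling time t_d = ln(2)/r = 0.6931/0.132 = 5.2511.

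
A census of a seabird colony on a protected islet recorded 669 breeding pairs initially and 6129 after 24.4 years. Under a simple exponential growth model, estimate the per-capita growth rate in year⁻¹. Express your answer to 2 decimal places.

0.09 per year

From N(t) = N₀·e^(rt): e^(r·24.4) = 6129/669 = 9.1614.
r·24.4 = ln(9.1614) = 2.215, so r = 2.215/24.4 = 0.090779.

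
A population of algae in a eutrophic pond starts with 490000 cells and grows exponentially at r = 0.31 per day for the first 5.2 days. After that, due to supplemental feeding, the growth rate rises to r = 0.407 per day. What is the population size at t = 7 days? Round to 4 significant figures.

5110000 cells

Phase 1: N(5.2) = 490000·e^(0.31×5.2) = 490000·e^1.612 = 2.456285×10^6.
Phase 2 runs for 7 − 5.2 = 1.8 days at r = 0.407.
N(7) = 2.456285×10^6·e^(0.407×1.8) = 2.456285×10^6·e^0.7326 = 5.110259×10^6.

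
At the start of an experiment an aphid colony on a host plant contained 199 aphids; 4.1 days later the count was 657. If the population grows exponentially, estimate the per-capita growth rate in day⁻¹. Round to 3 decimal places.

0.291 per day

From N(t) = N₀·e^(rt): e^(r·4.1) = 657/199 = 3.3015.
r·4.1 = ln(3.3015) = 1.1944, so r = 1.1944/4.1 = 0.29131.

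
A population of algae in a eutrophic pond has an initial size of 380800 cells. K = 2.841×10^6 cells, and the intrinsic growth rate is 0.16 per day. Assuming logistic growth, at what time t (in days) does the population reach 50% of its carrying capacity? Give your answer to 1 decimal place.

11.7 days

A = (K − N₀)/N₀ = (2.841×10^6 − 380800)/380800 = 6.4606.
Solve 2.841×10^6/(1 + 6.4606·e^(−0.16t)) = 1.4205×10^6: 1 + 6.4606·e^(−0.16t) = 2, so e^(−0.16t) = 0.154784.
−0.16·t = ln(0.154784) = -1.8657, so t = 1.8657/0.16 = 11.661.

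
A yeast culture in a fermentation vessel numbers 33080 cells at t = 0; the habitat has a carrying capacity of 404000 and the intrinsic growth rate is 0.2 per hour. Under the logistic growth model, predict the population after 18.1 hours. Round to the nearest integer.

310695 cells

A = (K − N₀)/N₀ = (404000 − 33080)/33080 = 11.213.
N(t) = K/(1 + A·e^(−rt)) = 404000/(1 + 11.213×e^(−0.2×18.1)).
e^(−3.62) = 0.026783; denominator = 1 + 11.213×0.026783 = 1.3003.
N = 404000/1.3003 = 310695.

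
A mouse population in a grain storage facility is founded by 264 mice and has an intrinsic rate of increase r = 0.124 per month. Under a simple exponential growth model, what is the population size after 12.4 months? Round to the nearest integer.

1228 mice

N(t) = N₀·e^(rt) = 264 × e^(0.124×12.4) = 264 × e^1.538.
e^1.538 ≈ 4.6534, so N ≈ 264 × 4.6534 = 1228.5.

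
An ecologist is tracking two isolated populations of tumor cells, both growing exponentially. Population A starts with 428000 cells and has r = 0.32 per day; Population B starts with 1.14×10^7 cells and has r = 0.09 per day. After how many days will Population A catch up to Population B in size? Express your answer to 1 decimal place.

14.3 days

Set 428000·e^(0.32t) = 1.14×10^7·e^(0.09t).
e^((0.32 − 0.09)t) = 1.14×10^7/428000 → e^(0.23·t) = 26.636.
0.23·t = ln(26.636) = 3.2822, so t = 3.2822/0.23 = 14.271.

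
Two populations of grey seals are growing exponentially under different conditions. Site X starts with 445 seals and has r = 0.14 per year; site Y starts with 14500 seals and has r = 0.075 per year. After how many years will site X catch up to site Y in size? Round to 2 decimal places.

Set 445·e^(0.14t) = 14500·e^(0.075t).
e^((0.14 − 0.075)t) = 14500/445 → e^(0.065·t) = 32.584.
0.065·t = ln(32.584) = 3.4838, so t = 3.4838/0.065 = 53.597.

53.60 years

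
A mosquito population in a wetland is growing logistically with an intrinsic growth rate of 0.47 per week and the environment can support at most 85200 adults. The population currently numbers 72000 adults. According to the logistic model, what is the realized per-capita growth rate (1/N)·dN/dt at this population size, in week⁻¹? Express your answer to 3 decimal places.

(1/N)·dN/dt = r(1 − N/K) = 0.47 × (1 − 72000/85200).
= 0.47 × 0.15493 = 0.072817.

0.073 per week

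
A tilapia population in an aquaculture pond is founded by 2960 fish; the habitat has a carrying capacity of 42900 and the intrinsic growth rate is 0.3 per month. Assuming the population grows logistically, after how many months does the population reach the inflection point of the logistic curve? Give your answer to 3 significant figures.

Logistic growth is fastest at N = K/2 = 21450.
A = (K − N₀)/N₀ = 13.493. Set K/(1 + A·e^(−rt)) = K/2 → A·e^(−rt) = 1.
e^(−0.3t) = 1/13.493 = 0.0741112, so t = ln(13.493)/0.3 = 2.6022/0.3 = 8.674.

8.67 months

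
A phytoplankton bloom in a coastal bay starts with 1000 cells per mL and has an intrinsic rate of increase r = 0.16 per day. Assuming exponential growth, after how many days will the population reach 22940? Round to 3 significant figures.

Set N₀·e^(rt) = 22940: e^(0.16·t) = 22940/1000 = 22.94.
0.16·t = ln(22.94) = 3.1329, so t = 3.1329/0.16 = 19.581.

19.6 days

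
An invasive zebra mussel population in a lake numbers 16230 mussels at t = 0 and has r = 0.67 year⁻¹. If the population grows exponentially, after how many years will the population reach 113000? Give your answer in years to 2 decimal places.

Set N₀·e^(rt) = 113000: e^(0.67·t) = 113000/16230 = 6.9624.
0.67·t = ln(6.9624) = 1.9405, so t = 1.9405/0.67 = 2.8963.

2.90 years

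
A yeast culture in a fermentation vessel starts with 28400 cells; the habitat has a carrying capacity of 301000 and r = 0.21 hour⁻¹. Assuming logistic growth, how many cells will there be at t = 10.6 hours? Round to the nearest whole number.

147820 cells

A = (K − N₀)/N₀ = (301000 − 28400)/28400 = 9.5986.
N(t) = K/(1 + A·e^(−rt)) = 301000/(1 + 9.5986×e^(−0.21×10.6)).
e^(−2.226) = 0.10796; denominator = 1 + 9.5986×0.10796 = 2.0363.
N = 301000/2.0363 = 147820.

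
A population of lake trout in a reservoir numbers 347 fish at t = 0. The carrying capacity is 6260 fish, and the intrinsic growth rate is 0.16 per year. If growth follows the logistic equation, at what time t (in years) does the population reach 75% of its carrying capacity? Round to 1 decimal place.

A = (K − N₀)/N₀ = (6260 − 347)/347 = 17.04.
Solve 6260/(1 + 17.04·e^(−0.16t)) = 4695: 1 + 17.04·e^(−0.16t) = 1.3333, so e^(−0.16t) = 0.0195614.
−0.16·t = ln(0.0195614) = -3.9342, so t = 3.9342/0.16 = 24.589.

24.6 years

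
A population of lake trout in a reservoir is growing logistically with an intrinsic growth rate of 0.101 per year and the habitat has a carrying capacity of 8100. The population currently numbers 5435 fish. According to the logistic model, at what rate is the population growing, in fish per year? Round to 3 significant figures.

dN/dt = rN(1 − N/K) = 0.101 × 5435 × (1 − 5435/8100).
1 − 5435/8100 = 0.32901; dN/dt = 0.101 × 5435 × 0.32901 = 180.61.

181 fish per year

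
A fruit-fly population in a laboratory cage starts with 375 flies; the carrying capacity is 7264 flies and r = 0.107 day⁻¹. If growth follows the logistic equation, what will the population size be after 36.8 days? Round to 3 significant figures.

A = (K − N₀)/N₀ = (7264 − 375)/375 = 18.371.
N(t) = K/(1 + A·e^(−rt)) = 7264/(1 + 18.371×e^(−0.107×36.8)).
e^(−3.938) = 0.019495; denominator = 1 + 18.371×0.019495 = 1.3581.
N = 7264/1.3581 = 5348.51.

5350 flies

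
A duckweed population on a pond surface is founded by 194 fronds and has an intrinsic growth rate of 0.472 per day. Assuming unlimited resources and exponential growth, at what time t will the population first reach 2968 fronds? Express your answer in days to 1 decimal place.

5.8 days

Set N₀·e^(rt) = 2968: e^(0.472·t) = 2968/194 = 15.299.
0.472·t = ln(15.299) = 2.7278, so t = 2.7278/0.472 = 5.7792.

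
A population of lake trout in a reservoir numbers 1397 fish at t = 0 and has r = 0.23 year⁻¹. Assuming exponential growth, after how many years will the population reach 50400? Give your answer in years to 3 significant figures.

Set N₀·e^(rt) = 50400: e^(0.23·t) = 50400/1397 = 36.077.
0.23·t = ln(36.077) = 3.5857, so t = 3.5857/0.23 = 15.59.

15.6 years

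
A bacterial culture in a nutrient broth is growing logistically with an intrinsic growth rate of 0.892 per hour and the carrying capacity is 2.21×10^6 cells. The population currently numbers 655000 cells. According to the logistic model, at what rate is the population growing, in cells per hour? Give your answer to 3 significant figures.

dN/dt = rN(1 − N/K) = 0.892 × 655000 × (1 − 655000/2.21×10^6).
1 − 655000/2.21×10^6 = 0.70362; dN/dt = 0.892 × 655000 × 0.70362 = 4.11097×10^5.

411000 cells per hour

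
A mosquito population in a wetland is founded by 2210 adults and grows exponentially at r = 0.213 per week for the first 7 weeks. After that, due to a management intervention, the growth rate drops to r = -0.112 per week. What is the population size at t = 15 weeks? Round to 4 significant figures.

Phase 1: N(7) = 2210·e^(0.213×7) = 2210·e^1.491 = 9815.79.
Phase 2 runs for 15 − 7 = 8 weeks at r = -0.112.
N(15) = 9815.79·e^(-0.112×8) = 9815.79·e^-0.896 = 4006.8.

4007 adults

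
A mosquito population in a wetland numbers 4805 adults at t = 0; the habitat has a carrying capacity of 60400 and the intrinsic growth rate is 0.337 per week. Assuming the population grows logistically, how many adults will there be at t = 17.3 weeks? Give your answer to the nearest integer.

58414 adults

A = (K − N₀)/N₀ = (60400 − 4805)/4805 = 11.57.
N(t) = K/(1 + A·e^(−rt)) = 60400/(1 + 11.57×e^(−0.337×17.3)).
e^(−5.83) = 0.0029378; denominator = 1 + 11.57×0.0029378 = 1.034.
N = 60400/1.034 = 58414.4.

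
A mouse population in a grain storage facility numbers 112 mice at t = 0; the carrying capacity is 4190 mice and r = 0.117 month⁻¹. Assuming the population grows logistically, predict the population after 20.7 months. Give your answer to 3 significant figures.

990 mice

A = (K − N₀)/N₀ = (4190 − 112)/112 = 36.411.
N(t) = K/(1 + A·e^(−rt)) = 4190/(1 + 36.411×e^(−0.117×20.7)).
e^(−2.422) = 0.088753; denominator = 1 + 36.411×0.088753 = 4.2316.
N = 4190/4.2316 = 990.18.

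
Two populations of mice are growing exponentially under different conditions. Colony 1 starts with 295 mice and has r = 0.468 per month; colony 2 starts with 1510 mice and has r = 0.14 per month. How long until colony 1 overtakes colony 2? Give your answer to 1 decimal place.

Set 295·e^(0.468t) = 1510·e^(0.14t).
e^((0.468 − 0.14)t) = 1510/295 → e^(0.328·t) = 5.1186.
0.328·t = ln(5.1186) = 1.6329, so t = 1.6329/0.328 = 4.9783.

5.0 months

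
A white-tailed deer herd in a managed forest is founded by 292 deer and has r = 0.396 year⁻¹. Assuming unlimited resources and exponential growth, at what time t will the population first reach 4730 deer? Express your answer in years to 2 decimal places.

7.03 years

Set N₀·e^(rt) = 4730: e^(0.396·t) = 4730/292 = 16.199.
0.396·t = ln(16.199) = 2.7849, so t = 2.7849/0.396 = 7.0326.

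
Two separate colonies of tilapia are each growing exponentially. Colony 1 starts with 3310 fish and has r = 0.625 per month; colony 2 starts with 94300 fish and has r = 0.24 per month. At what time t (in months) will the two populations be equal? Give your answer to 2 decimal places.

Set 3310·e^(0.625t) = 94300·e^(0.24t).
e^((0.625 − 0.24)t) = 94300/3310 → e^(0.385·t) = 28.489.
0.385·t = ln(28.489) = 3.3495, so t = 3.3495/0.385 = 8.7001.

8.70 months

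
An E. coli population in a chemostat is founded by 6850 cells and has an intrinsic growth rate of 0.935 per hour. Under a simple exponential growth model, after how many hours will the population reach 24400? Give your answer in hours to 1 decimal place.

1.4 hours

Set N₀·e^(rt) = 24400: e^(0.935·t) = 24400/6850 = 3.562.
0.935·t = ln(3.562) = 1.2703, so t = 1.2703/0.935 = 1.3586.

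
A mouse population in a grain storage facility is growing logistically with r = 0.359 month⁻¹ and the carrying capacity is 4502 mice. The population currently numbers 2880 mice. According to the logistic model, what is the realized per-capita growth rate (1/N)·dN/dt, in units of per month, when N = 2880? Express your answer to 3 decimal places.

0.129 per month

(1/N)·dN/dt = r(1 − N/K) = 0.359 × (1 − 2880/4502).
= 0.359 × 0.36028 = 0.12934.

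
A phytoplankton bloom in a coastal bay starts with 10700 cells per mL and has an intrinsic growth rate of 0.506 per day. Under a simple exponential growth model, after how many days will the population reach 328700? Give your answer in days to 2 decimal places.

Set N₀·e^(rt) = 328700: e^(0.506·t) = 328700/10700 = 30.72.
0.506·t = ln(30.72) = 3.4249, so t = 3.4249/0.506 = 6.7686.

6.77 days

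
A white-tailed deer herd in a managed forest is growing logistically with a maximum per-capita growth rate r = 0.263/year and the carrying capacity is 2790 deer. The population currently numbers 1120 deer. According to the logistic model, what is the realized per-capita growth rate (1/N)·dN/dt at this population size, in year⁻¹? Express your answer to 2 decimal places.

0.16 per year

(1/N)·dN/dt = r(1 − N/K) = 0.263 × (1 − 1120/2790).
= 0.263 × 0.59857 = 0.15742.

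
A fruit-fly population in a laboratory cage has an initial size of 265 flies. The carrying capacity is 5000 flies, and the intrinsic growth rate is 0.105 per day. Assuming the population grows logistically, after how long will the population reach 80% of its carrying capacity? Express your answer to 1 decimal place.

A = (K − N₀)/N₀ = (5000 − 265)/265 = 17.868.
Solve 5000/(1 + 17.868·e^(−0.105t)) = 4000: 1 + 17.868·e^(−0.105t) = 1.25, so e^(−0.105t) = 0.0139916.
−0.105·t = ln(0.0139916) = -4.2693, so t = 4.2693/0.105 = 40.66.

40.7 days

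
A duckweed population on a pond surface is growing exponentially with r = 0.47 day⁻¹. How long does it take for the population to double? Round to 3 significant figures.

1.47 days

Doubling time t_d = ln(2)/r = 0.6931/0.47 = 1.4748.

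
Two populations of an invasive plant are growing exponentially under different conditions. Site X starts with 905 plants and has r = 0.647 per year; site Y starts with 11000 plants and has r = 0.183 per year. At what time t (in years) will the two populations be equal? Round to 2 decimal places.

5.38 years

Set 905·e^(0.647t) = 11000·e^(0.183t).
e^((0.647 − 0.183)t) = 11000/905 → e^(0.464·t) = 12.155.
0.464·t = ln(12.155) = 2.4977, so t = 2.4977/0.464 = 5.383.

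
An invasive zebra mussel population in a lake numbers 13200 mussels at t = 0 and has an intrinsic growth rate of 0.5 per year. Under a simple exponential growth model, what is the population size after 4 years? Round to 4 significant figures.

97540 mussels

N(t) = N₀·e^(rt) = 13200 × e^(0.5×4) = 13200 × e^2.
e^2 ≈ 7.3891, so N ≈ 13200 × 7.3891 = 97535.5.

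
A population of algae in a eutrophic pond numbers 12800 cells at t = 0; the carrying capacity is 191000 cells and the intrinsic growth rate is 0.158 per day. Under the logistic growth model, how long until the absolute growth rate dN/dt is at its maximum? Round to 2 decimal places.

16.67 days

Logistic growth is fastest at N = K/2 = 95500.
A = (K − N₀)/N₀ = 13.922. Set K/(1 + A·e^(−rt)) = K/2 → A·e^(−rt) = 1.
e^(−0.158t) = 1/13.922 = 0.0718294, so t = ln(13.922)/0.158 = 2.6335/0.158 = 16.667.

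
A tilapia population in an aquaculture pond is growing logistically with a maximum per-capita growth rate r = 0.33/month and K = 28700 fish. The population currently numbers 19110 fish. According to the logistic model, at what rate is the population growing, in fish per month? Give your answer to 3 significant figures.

dN/dt = rN(1 − N/K) = 0.33 × 19110 × (1 − 19110/28700).
1 − 19110/28700 = 0.33415; dN/dt = 0.33 × 19110 × 0.33415 = 2107.2.

2110 fish per month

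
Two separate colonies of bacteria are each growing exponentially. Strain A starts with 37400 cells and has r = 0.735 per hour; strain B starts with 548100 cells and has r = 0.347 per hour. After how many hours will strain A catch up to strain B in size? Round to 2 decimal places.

Set 37400·e^(0.735t) = 548100·e^(0.347t).
e^((0.735 − 0.347)t) = 548100/37400 → e^(0.388·t) = 14.655.
0.388·t = ln(14.655) = 2.6848, so t = 2.6848/0.388 = 6.9196.

6.92 hours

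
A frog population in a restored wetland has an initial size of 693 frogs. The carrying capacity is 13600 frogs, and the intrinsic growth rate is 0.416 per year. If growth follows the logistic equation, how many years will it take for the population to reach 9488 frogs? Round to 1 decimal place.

A = (K − N₀)/N₀ = (13600 − 693)/693 = 18.625.
Solve 13600/(1 + 18.625·e^(−0.416t)) = 9488: 1 + 18.625·e^(−0.416t) = 1.4334, so e^(−0.416t) = 0.0232695.
−0.416·t = ln(0.0232695) = -3.7606, so t = 3.7606/0.416 = 9.0399.

9.0 years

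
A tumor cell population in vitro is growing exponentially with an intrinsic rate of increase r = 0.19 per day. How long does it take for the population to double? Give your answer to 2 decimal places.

3.65 days

Doubling time t_d = ln(2)/r = 0.6931/0.19 = 3.6481.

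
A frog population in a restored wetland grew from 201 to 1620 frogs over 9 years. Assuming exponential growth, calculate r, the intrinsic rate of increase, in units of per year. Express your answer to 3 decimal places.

From N(t) = N₀·e^(rt): e^(r·9) = 1620/201 = 8.0597.
r·9 = ln(8.0597) = 2.0869, so r = 2.0869/9 = 0.23188.

0.232 per year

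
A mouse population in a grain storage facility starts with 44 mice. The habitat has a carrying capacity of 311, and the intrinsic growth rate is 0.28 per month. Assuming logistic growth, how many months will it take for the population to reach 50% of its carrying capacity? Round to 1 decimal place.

6.4 months

A = (K − N₀)/N₀ = (311 − 44)/44 = 6.0682.
Solve 311/(1 + 6.0682·e^(−0.28t)) = 155.5: 1 + 6.0682·e^(−0.28t) = 2, so e^(−0.28t) = 0.164794.
−0.28·t = ln(0.164794) = -1.8031, so t = 1.8031/0.28 = 6.4395.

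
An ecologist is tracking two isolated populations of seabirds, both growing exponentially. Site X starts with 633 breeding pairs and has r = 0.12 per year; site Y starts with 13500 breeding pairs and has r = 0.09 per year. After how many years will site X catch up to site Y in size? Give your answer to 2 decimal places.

102.00 years

Set 633·e^(0.12t) = 13500·e^(0.09t).
e^((0.12 − 0.09)t) = 13500/633 → e^(0.03·t) = 21.327.
0.03·t = ln(21.327) = 3.06, so t = 3.06/0.03 = 102.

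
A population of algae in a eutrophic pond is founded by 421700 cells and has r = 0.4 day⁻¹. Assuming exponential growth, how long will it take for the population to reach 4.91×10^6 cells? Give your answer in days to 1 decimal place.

Set N₀·e^(rt) = 4.91×10^6: e^(0.4·t) = 4.91×10^6/421700 = 11.643.
0.4·t = ln(11.643) = 2.4547, so t = 2.4547/0.4 = 6.1368.

6.1 days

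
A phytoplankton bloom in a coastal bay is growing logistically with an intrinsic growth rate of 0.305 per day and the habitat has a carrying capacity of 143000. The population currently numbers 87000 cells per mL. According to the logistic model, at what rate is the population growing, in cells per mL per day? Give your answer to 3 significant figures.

dN/dt = rN(1 − N/K) = 0.305 × 87000 × (1 − 87000/143000).
1 − 87000/143000 = 0.39161; dN/dt = 0.305 × 87000 × 0.39161 = 10391.

10400 cells per mL per day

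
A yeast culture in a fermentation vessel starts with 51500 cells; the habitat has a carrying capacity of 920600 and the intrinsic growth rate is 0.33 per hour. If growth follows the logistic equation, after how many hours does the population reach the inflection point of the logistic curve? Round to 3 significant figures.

Logistic growth is fastest at N = K/2 = 460300.
A = (K − N₀)/N₀ = 16.876. Set K/(1 + A·e^(−rt)) = K/2 → A·e^(−rt) = 1.
e^(−0.33t) = 1/16.876 = 0.0592567, so t = ln(16.876)/0.33 = 2.8259/0.33 = 8.5633.

8.56 hours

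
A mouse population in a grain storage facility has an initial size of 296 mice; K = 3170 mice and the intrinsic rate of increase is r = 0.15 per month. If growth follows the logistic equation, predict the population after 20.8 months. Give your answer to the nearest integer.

A = (K − N₀)/N₀ = (3170 − 296)/296 = 9.7095.
N(t) = K/(1 + A·e^(−rt)) = 3170/(1 + 9.7095×e^(−0.15×20.8)).
e^(−3.12) = 0.044157; denominator = 1 + 9.7095×0.044157 = 1.4287.
N = 3170/1.4287 = 2218.73.

2219 mice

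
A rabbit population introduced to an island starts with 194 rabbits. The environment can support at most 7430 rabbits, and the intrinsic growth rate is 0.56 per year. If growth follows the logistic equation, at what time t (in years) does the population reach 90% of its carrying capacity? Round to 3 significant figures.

A = (K − N₀)/N₀ = (7430 − 194)/194 = 37.299.
Solve 7430/(1 + 37.299·e^(−0.56t)) = 6687: 1 + 37.299·e^(−0.56t) = 1.1111, so e^(−0.56t) = 0.00297893.
−0.56·t = ln(0.00297893) = -5.8162, so t = 5.8162/0.56 = 10.386.

10.4 years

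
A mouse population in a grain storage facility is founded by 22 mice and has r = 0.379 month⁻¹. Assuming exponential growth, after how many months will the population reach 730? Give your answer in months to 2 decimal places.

9.24 months

Set N₀·e^(rt) = 730: e^(0.379·t) = 730/22 = 33.182.
0.379·t = ln(33.182) = 3.502, so t = 3.502/0.379 = 9.2401.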